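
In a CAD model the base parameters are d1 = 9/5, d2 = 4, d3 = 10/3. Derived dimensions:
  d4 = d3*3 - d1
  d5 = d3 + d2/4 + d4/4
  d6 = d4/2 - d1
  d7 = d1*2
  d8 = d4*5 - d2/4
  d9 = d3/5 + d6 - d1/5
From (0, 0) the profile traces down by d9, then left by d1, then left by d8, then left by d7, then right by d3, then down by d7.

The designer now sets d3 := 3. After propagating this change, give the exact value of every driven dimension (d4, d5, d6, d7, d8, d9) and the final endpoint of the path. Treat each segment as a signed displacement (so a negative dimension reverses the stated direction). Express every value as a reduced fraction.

d4 = 36/5
d5 = 29/5
d6 = 9/5
d7 = 18/5
d8 = 35
d9 = 51/25
endpoint = (-187/5, -141/25)

Apply edit: d3 := 3
  d4 = d3*3 - d1 = 36/5
  d5 = d3 + d2/4 + d4/4 = 29/5
  d6 = d4/2 - d1 = 9/5
  d7 = d1*2 = 18/5
  d8 = d4*5 - d2/4 = 35
  d9 = d3/5 + d6 - d1/5 = 51/25
Walk from origin (0, 0):
  seg 1: down by d9 = 51/25 → (0, -51/25)
  seg 2: left by d1 = 9/5 → (-9/5, -51/25)
  seg 3: left by d8 = 35 → (-184/5, -51/25)
  seg 4: left by d7 = 18/5 → (-202/5, -51/25)
  seg 5: right by d3 = 3 → (-187/5, -51/25)
  seg 6: down by d7 = 18/5 → (-187/5, -141/25)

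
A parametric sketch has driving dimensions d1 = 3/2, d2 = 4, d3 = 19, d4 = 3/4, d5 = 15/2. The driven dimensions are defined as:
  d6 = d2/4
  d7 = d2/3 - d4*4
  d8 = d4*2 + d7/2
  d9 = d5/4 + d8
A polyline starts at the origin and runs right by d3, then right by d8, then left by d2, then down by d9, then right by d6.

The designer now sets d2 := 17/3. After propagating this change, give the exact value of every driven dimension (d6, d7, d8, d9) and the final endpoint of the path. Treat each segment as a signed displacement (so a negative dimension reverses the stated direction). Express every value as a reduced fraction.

Apply edit: d2 := 17/3
  d6 = d2/4 = 17/12
  d7 = d2/3 - d4*4 = -10/9
  d8 = d4*2 + d7/2 = 17/18
  d9 = d5/4 + d8 = 203/72
Walk from origin (0, 0):
  seg 1: right by d3 = 19 → (19, 0)
  seg 2: right by d8 = 17/18 → (359/18, 0)
  seg 3: left by d2 = 17/3 → (257/18, 0)
  seg 4: down by d9 = 203/72 → (257/18, -203/72)
  seg 5: right by d6 = 17/12 → (565/36, -203/72)

d6 = 17/12
d7 = -10/9
d8 = 17/18
d9 = 203/72
endpoint = (565/36, -203/72)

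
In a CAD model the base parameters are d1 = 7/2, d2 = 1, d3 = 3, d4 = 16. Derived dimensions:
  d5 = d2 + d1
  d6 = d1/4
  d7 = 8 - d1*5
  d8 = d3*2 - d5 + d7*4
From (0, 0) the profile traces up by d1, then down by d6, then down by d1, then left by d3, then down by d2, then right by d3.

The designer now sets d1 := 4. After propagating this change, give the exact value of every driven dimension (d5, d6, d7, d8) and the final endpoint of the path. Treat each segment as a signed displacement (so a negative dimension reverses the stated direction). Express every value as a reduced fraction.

d5 = 5
d6 = 1
d7 = -12
d8 = -47
endpoint = (0, -2)

Apply edit: d1 := 4
  d5 = d2 + d1 = 5
  d6 = d1/4 = 1
  d7 = 8 - d1*5 = -12
  d8 = d3*2 - d5 + d7*4 = -47
Walk from origin (0, 0):
  seg 1: up by d1 = 4 → (0, 4)
  seg 2: down by d6 = 1 → (0, 3)
  seg 3: down by d1 = 4 → (0, -1)
  seg 4: left by d3 = 3 → (-3, -1)
  seg 5: down by d2 = 1 → (-3, -2)
  seg 6: right by d3 = 3 → (0, -2)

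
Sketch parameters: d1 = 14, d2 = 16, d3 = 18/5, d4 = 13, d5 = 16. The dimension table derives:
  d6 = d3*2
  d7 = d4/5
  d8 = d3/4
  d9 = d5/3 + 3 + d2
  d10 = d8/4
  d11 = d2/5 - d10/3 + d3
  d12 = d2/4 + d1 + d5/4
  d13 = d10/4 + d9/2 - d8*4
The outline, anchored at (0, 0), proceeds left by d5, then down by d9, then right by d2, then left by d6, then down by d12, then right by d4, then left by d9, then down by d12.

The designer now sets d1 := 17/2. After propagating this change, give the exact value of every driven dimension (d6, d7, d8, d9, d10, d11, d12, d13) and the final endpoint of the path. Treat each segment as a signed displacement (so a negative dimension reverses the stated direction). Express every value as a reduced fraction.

Apply edit: d1 := 17/2
  d6 = d3*2 = 36/5
  d7 = d4/5 = 13/5
  d8 = d3/4 = 9/10
  d9 = d5/3 + 3 + d2 = 73/3
  d10 = d8/4 = 9/40
  d11 = d2/5 - d10/3 + d3 = 269/40
  d12 = d2/4 + d1 + d5/4 = 33/2
  d13 = d10/4 + d9/2 - d8*4 = 4139/480
Walk from origin (0, 0):
  seg 1: left by d5 = 16 → (-16, 0)
  seg 2: down by d9 = 73/3 → (-16, -73/3)
  seg 3: right by d2 = 16 → (0, -73/3)
  seg 4: left by d6 = 36/5 → (-36/5, -73/3)
  seg 5: down by d12 = 33/2 → (-36/5, -245/6)
  seg 6: right by d4 = 13 → (29/5, -245/6)
  seg 7: left by d9 = 73/3 → (-278/15, -245/6)
  seg 8: down by d12 = 33/2 → (-278/15, -172/3)

d6 = 36/5
d7 = 13/5
d8 = 9/10
d9 = 73/3
d10 = 9/40
d11 = 269/40
d12 = 33/2
d13 = 4139/480
endpoint = (-278/15, -172/3)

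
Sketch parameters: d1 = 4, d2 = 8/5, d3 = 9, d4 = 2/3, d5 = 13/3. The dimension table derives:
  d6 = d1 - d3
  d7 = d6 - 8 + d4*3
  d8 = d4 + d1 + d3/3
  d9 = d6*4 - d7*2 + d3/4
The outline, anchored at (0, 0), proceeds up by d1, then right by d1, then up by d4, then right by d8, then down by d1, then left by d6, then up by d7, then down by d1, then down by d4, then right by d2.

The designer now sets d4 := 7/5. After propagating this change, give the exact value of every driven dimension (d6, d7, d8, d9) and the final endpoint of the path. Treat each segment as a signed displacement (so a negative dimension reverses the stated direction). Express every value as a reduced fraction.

d6 = -5
d7 = -44/5
d8 = 42/5
d9 = -3/20
endpoint = (19, -64/5)

Apply edit: d4 := 7/5
  d6 = d1 - d3 = -5
  d7 = d6 - 8 + d4*3 = -44/5
  d8 = d4 + d1 + d3/3 = 42/5
  d9 = d6*4 - d7*2 + d3/4 = -3/20
Walk from origin (0, 0):
  seg 1: up by d1 = 4 → (0, 4)
  seg 2: right by d1 = 4 → (4, 4)
  seg 3: up by d4 = 7/5 → (4, 27/5)
  seg 4: right by d8 = 42/5 → (62/5, 27/5)
  seg 5: down by d1 = 4 → (62/5, 7/5)
  seg 6: left by d6 = -5 → (87/5, 7/5)
  seg 7: up by d7 = -44/5 → (87/5, -37/5)
  seg 8: down by d1 = 4 → (87/5, -57/5)
  seg 9: down by d4 = 7/5 → (87/5, -64/5)
  seg 10: right by d2 = 8/5 → (19, -64/5)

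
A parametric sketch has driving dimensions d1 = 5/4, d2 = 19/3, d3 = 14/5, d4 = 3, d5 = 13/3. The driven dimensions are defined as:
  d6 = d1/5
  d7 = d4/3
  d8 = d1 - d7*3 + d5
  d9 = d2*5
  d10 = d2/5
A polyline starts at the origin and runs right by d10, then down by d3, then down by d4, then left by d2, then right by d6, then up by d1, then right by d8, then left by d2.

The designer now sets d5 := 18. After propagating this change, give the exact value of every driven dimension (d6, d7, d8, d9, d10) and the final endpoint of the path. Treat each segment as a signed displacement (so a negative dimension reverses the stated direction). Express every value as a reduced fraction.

Apply edit: d5 := 18
  d6 = d1/5 = 1/4
  d7 = d4/3 = 1
  d8 = d1 - d7*3 + d5 = 65/4
  d9 = d2*5 = 95/3
  d10 = d2/5 = 19/15
Walk from origin (0, 0):
  seg 1: right by d10 = 19/15 → (19/15, 0)
  seg 2: down by d3 = 14/5 → (19/15, -14/5)
  seg 3: down by d4 = 3 → (19/15, -29/5)
  seg 4: left by d2 = 19/3 → (-76/15, -29/5)
  seg 5: right by d6 = 1/4 → (-289/60, -29/5)
  seg 6: up by d1 = 5/4 → (-289/60, -91/20)
  seg 7: right by d8 = 65/4 → (343/30, -91/20)
  seg 8: left by d2 = 19/3 → (51/10, -91/20)

d6 = 1/4
d7 = 1
d8 = 65/4
d9 = 95/3
d10 = 19/15
endpoint = (51/10, -91/20)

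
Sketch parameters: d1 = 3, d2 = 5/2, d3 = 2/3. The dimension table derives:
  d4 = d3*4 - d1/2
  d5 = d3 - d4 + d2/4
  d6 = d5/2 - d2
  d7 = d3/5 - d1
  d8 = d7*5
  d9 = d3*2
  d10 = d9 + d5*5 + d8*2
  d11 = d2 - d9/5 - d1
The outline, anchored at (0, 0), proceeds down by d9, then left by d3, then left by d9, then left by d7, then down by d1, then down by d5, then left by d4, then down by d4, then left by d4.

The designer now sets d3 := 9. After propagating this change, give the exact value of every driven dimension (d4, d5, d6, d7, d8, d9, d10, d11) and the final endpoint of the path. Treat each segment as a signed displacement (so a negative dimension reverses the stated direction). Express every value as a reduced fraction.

d4 = 69/2
d5 = -199/8
d6 = -239/16
d7 = -6/5
d8 = -6
d9 = 18
d10 = -947/8
d11 = -41/10
endpoint = (-474/5, -245/8)

Apply edit: d3 := 9
  d4 = d3*4 - d1/2 = 69/2
  d5 = d3 - d4 + d2/4 = -199/8
  d6 = d5/2 - d2 = -239/16
  d7 = d3/5 - d1 = -6/5
  d8 = d7*5 = -6
  d9 = d3*2 = 18
  d10 = d9 + d5*5 + d8*2 = -947/8
  d11 = d2 - d9/5 - d1 = -41/10
Walk from origin (0, 0):
  seg 1: down by d9 = 18 → (0, -18)
  seg 2: left by d3 = 9 → (-9, -18)
  seg 3: left by d9 = 18 → (-27, -18)
  seg 4: left by d7 = -6/5 → (-129/5, -18)
  seg 5: down by d1 = 3 → (-129/5, -21)
  seg 6: down by d5 = -199/8 → (-129/5, 31/8)
  seg 7: left by d4 = 69/2 → (-603/10, 31/8)
  seg 8: down by d4 = 69/2 → (-603/10, -245/8)
  seg 9: left by d4 = 69/2 → (-474/5, -245/8)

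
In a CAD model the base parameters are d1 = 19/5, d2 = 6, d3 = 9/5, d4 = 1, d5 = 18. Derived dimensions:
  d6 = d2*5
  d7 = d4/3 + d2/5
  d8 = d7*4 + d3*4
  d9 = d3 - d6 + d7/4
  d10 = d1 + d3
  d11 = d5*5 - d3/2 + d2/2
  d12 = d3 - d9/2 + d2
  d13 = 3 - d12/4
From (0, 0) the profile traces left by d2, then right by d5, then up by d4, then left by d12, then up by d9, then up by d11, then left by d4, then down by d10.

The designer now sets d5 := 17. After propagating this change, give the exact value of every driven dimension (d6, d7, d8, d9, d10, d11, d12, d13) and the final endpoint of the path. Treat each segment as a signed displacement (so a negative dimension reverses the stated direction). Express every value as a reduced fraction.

Apply edit: d5 := 17
  d6 = d2*5 = 30
  d7 = d4/3 + d2/5 = 23/15
  d8 = d7*4 + d3*4 = 40/3
  d9 = d3 - d6 + d7/4 = -1669/60
  d10 = d1 + d3 = 28/5
  d11 = d5*5 - d3/2 + d2/2 = 871/10
  d12 = d3 - d9/2 + d2 = 521/24
  d13 = 3 - d12/4 = -233/96
Walk from origin (0, 0):
  seg 1: left by d2 = 6 → (-6, 0)
  seg 2: right by d5 = 17 → (11, 0)
  seg 3: up by d4 = 1 → (11, 1)
  seg 4: left by d12 = 521/24 → (-257/24, 1)
  seg 5: up by d9 = -1669/60 → (-257/24, -1609/60)
  seg 6: up by d11 = 871/10 → (-257/24, 3617/60)
  seg 7: left by d4 = 1 → (-281/24, 3617/60)
  seg 8: down by d10 = 28/5 → (-281/24, 3281/60)

d6 = 30
d7 = 23/15
d8 = 40/3
d9 = -1669/60
d10 = 28/5
d11 = 871/10
d12 = 521/24
d13 = -233/96
endpoint = (-281/24, 3281/60)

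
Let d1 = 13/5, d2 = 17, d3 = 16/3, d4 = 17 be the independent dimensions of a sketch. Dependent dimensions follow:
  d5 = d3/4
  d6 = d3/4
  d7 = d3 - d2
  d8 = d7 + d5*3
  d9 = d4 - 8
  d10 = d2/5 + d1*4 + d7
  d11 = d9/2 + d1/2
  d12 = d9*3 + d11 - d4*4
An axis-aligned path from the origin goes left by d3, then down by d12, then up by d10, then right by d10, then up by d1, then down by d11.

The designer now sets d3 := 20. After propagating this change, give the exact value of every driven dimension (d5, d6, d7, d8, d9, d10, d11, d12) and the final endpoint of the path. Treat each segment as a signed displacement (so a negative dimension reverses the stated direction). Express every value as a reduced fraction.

Apply edit: d3 := 20
  d5 = d3/4 = 5
  d6 = d3/4 = 5
  d7 = d3 - d2 = 3
  d8 = d7 + d5*3 = 18
  d9 = d4 - 8 = 9
  d10 = d2/5 + d1*4 + d7 = 84/5
  d11 = d9/2 + d1/2 = 29/5
  d12 = d9*3 + d11 - d4*4 = -176/5
Walk from origin (0, 0):
  seg 1: left by d3 = 20 → (-20, 0)
  seg 2: down by d12 = -176/5 → (-20, 176/5)
  seg 3: up by d10 = 84/5 → (-20, 52)
  seg 4: right by d10 = 84/5 → (-16/5, 52)
  seg 5: up by d1 = 13/5 → (-16/5, 273/5)
  seg 6: down by d11 = 29/5 → (-16/5, 244/5)

d5 = 5
d6 = 5
d7 = 3
d8 = 18
d9 = 9
d10 = 84/5
d11 = 29/5
d12 = -176/5
endpoint = (-16/5, 244/5)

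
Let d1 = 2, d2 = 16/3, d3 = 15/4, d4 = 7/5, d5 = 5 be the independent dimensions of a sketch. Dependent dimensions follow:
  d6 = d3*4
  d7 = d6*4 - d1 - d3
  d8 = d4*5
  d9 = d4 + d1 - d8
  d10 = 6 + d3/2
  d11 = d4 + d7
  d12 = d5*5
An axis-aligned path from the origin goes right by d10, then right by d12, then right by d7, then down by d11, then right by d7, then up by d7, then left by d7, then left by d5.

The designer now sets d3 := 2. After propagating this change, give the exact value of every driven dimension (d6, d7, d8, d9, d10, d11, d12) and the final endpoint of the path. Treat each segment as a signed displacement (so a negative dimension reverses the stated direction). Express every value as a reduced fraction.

Apply edit: d3 := 2
  d6 = d3*4 = 8
  d7 = d6*4 - d1 - d3 = 28
  d8 = d4*5 = 7
  d9 = d4 + d1 - d8 = -18/5
  d10 = 6 + d3/2 = 7
  d11 = d4 + d7 = 147/5
  d12 = d5*5 = 25
Walk from origin (0, 0):
  seg 1: right by d10 = 7 → (7, 0)
  seg 2: right by d12 = 25 → (32, 0)
  seg 3: right by d7 = 28 → (60, 0)
  seg 4: down by d11 = 147/5 → (60, -147/5)
  seg 5: right by d7 = 28 → (88, -147/5)
  seg 6: up by d7 = 28 → (88, -7/5)
  seg 7: left by d7 = 28 → (60, -7/5)
  seg 8: left by d5 = 5 → (55, -7/5)

d6 = 8
d7 = 28
d8 = 7
d9 = -18/5
d10 = 7
d11 = 147/5
d12 = 25
endpoint = (55, -7/5)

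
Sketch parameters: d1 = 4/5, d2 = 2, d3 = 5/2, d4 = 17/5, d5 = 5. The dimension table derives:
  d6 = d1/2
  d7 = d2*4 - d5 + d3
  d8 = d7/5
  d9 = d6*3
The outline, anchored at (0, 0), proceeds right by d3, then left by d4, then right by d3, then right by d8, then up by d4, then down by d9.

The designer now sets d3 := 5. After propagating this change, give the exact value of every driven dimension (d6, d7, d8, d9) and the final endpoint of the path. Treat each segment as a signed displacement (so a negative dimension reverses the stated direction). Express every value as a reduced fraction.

d6 = 2/5
d7 = 8
d8 = 8/5
d9 = 6/5
endpoint = (41/5, 11/5)

Apply edit: d3 := 5
  d6 = d1/2 = 2/5
  d7 = d2*4 - d5 + d3 = 8
  d8 = d7/5 = 8/5
  d9 = d6*3 = 6/5
Walk from origin (0, 0):
  seg 1: right by d3 = 5 → (5, 0)
  seg 2: left by d4 = 17/5 → (8/5, 0)
  seg 3: right by d3 = 5 → (33/5, 0)
  seg 4: right by d8 = 8/5 → (41/5, 0)
  seg 5: up by d4 = 17/5 → (41/5, 17/5)
  seg 6: down by d9 = 6/5 → (41/5, 11/5)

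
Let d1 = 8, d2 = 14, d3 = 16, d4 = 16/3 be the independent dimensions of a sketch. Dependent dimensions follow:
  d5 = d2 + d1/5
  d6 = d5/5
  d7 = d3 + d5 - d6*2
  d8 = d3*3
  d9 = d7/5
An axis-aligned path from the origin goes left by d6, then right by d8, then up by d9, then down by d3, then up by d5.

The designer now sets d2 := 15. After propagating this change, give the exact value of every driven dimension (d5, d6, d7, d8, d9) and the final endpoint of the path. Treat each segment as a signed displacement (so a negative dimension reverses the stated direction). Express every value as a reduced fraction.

Apply edit: d2 := 15
  d5 = d2 + d1/5 = 83/5
  d6 = d5/5 = 83/25
  d7 = d3 + d5 - d6*2 = 649/25
  d8 = d3*3 = 48
  d9 = d7/5 = 649/125
Walk from origin (0, 0):
  seg 1: left by d6 = 83/25 → (-83/25, 0)
  seg 2: right by d8 = 48 → (1117/25, 0)
  seg 3: up by d9 = 649/125 → (1117/25, 649/125)
  seg 4: down by d3 = 16 → (1117/25, -1351/125)
  seg 5: up by d5 = 83/5 → (1117/25, 724/125)

d5 = 83/5
d6 = 83/25
d7 = 649/25
d8 = 48
d9 = 649/125
endpoint = (1117/25, 724/125)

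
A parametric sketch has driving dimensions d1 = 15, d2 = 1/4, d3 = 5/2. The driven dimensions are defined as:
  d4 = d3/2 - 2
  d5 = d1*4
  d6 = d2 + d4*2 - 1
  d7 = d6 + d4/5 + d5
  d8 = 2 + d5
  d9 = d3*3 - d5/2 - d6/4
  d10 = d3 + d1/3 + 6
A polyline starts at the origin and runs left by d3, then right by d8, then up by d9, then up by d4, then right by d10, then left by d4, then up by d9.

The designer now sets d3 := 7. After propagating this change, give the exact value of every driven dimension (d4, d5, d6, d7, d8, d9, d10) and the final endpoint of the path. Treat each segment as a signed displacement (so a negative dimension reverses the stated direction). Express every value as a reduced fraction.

Apply edit: d3 := 7
  d4 = d3/2 - 2 = 3/2
  d5 = d1*4 = 60
  d6 = d2 + d4*2 - 1 = 9/4
  d7 = d6 + d4/5 + d5 = 1251/20
  d8 = 2 + d5 = 62
  d9 = d3*3 - d5/2 - d6/4 = -153/16
  d10 = d3 + d1/3 + 6 = 18
Walk from origin (0, 0):
  seg 1: left by d3 = 7 → (-7, 0)
  seg 2: right by d8 = 62 → (55, 0)
  seg 3: up by d9 = -153/16 → (55, -153/16)
  seg 4: up by d4 = 3/2 → (55, -129/16)
  seg 5: right by d10 = 18 → (73, -129/16)
  seg 6: left by d4 = 3/2 → (143/2, -129/16)
  seg 7: up by d9 = -153/16 → (143/2, -141/8)

d4 = 3/2
d5 = 60
d6 = 9/4
d7 = 1251/20
d8 = 62
d9 = -153/16
d10 = 18
endpoint = (143/2, -141/8)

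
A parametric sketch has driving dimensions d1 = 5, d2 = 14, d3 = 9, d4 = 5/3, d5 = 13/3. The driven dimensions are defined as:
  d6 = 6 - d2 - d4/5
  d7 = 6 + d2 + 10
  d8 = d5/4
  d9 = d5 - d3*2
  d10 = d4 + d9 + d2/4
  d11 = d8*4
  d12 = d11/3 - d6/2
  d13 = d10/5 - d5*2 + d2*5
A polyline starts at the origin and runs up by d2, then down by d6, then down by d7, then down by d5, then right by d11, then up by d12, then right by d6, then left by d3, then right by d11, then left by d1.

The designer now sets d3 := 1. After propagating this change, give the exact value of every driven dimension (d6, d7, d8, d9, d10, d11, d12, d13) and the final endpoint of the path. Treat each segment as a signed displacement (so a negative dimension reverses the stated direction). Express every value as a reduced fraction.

d6 = -25/3
d7 = 30
d8 = 13/12
d9 = 7/3
d10 = 15/2
d11 = 13/3
d12 = 101/18
d13 = 377/6
endpoint = (-17/3, -115/18)

Apply edit: d3 := 1
  d6 = 6 - d2 - d4/5 = -25/3
  d7 = 6 + d2 + 10 = 30
  d8 = d5/4 = 13/12
  d9 = d5 - d3*2 = 7/3
  d10 = d4 + d9 + d2/4 = 15/2
  d11 = d8*4 = 13/3
  d12 = d11/3 - d6/2 = 101/18
  d13 = d10/5 - d5*2 + d2*5 = 377/6
Walk from origin (0, 0):
  seg 1: up by d2 = 14 → (0, 14)
  seg 2: down by d6 = -25/3 → (0, 67/3)
  seg 3: down by d7 = 30 → (0, -23/3)
  seg 4: down by d5 = 13/3 → (0, -12)
  seg 5: right by d11 = 13/3 → (13/3, -12)
  seg 6: up by d12 = 101/18 → (13/3, -115/18)
  seg 7: right by d6 = -25/3 → (-4, -115/18)
  seg 8: left by d3 = 1 → (-5, -115/18)
  seg 9: right by d11 = 13/3 → (-2/3, -115/18)
  seg 10: left by d1 = 5 → (-17/3, -115/18)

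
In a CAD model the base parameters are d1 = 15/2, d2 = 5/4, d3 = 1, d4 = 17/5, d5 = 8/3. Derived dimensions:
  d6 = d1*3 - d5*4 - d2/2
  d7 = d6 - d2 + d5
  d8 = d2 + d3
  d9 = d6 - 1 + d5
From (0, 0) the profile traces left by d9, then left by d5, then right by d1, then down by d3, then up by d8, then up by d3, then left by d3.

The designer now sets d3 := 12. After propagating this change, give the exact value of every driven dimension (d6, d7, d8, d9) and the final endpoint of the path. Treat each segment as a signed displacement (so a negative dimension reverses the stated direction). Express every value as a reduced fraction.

d6 = 269/24
d7 = 101/8
d8 = 53/4
d9 = 103/8
endpoint = (-481/24, 53/4)

Apply edit: d3 := 12
  d6 = d1*3 - d5*4 - d2/2 = 269/24
  d7 = d6 - d2 + d5 = 101/8
  d8 = d2 + d3 = 53/4
  d9 = d6 - 1 + d5 = 103/8
Walk from origin (0, 0):
  seg 1: left by d9 = 103/8 → (-103/8, 0)
  seg 2: left by d5 = 8/3 → (-373/24, 0)
  seg 3: right by d1 = 15/2 → (-193/24, 0)
  seg 4: down by d3 = 12 → (-193/24, -12)
  seg 5: up by d8 = 53/4 → (-193/24, 5/4)
  seg 6: up by d3 = 12 → (-193/24, 53/4)
  seg 7: left by d3 = 12 → (-481/24, 53/4)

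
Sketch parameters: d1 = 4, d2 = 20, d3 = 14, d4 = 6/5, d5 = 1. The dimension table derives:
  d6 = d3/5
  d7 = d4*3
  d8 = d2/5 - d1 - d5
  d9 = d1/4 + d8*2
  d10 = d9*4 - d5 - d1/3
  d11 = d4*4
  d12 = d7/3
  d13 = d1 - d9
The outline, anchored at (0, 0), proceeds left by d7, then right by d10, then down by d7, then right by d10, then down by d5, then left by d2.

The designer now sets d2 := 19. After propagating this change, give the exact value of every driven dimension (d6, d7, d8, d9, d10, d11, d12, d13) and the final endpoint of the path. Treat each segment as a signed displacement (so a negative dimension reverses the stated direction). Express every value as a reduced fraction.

Apply edit: d2 := 19
  d6 = d3/5 = 14/5
  d7 = d4*3 = 18/5
  d8 = d2/5 - d1 - d5 = -6/5
  d9 = d1/4 + d8*2 = -7/5
  d10 = d9*4 - d5 - d1/3 = -119/15
  d11 = d4*4 = 24/5
  d12 = d7/3 = 6/5
  d13 = d1 - d9 = 27/5
Walk from origin (0, 0):
  seg 1: left by d7 = 18/5 → (-18/5, 0)
  seg 2: right by d10 = -119/15 → (-173/15, 0)
  seg 3: down by d7 = 18/5 → (-173/15, -18/5)
  seg 4: right by d10 = -119/15 → (-292/15, -18/5)
  seg 5: down by d5 = 1 → (-292/15, -23/5)
  seg 6: left by d2 = 19 → (-577/15, -23/5)

d6 = 14/5
d7 = 18/5
d8 = -6/5
d9 = -7/5
d10 = -119/15
d11 = 24/5
d12 = 6/5
d13 = 27/5
endpoint = (-577/15, -23/5)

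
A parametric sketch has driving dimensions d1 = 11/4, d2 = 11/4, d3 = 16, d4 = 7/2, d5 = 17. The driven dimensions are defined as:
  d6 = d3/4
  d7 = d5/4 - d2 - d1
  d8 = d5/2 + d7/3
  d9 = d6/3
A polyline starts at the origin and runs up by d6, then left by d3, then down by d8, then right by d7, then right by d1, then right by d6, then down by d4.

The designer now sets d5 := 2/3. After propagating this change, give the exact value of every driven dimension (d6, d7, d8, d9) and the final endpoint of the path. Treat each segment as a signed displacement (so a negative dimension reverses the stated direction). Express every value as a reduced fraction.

d6 = 4
d7 = -16/3
d8 = -13/9
d9 = 4/3
endpoint = (-175/12, 35/18)

Apply edit: d5 := 2/3
  d6 = d3/4 = 4
  d7 = d5/4 - d2 - d1 = -16/3
  d8 = d5/2 + d7/3 = -13/9
  d9 = d6/3 = 4/3
Walk from origin (0, 0):
  seg 1: up by d6 = 4 → (0, 4)
  seg 2: left by d3 = 16 → (-16, 4)
  seg 3: down by d8 = -13/9 → (-16, 49/9)
  seg 4: right by d7 = -16/3 → (-64/3, 49/9)
  seg 5: right by d1 = 11/4 → (-223/12, 49/9)
  seg 6: right by d6 = 4 → (-175/12, 49/9)
  seg 7: down by d4 = 7/2 → (-175/12, 35/18)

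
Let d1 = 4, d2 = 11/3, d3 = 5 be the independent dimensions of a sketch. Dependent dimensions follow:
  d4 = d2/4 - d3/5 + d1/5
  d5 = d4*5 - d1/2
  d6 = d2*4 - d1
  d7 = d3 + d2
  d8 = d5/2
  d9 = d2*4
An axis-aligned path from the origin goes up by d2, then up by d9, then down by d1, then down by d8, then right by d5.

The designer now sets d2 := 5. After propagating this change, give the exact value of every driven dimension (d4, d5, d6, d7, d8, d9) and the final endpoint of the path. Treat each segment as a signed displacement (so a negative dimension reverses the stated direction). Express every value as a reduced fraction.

d4 = 21/20
d5 = 13/4
d6 = 16
d7 = 10
d8 = 13/8
d9 = 20
endpoint = (13/4, 155/8)

Apply edit: d2 := 5
  d4 = d2/4 - d3/5 + d1/5 = 21/20
  d5 = d4*5 - d1/2 = 13/4
  d6 = d2*4 - d1 = 16
  d7 = d3 + d2 = 10
  d8 = d5/2 = 13/8
  d9 = d2*4 = 20
Walk from origin (0, 0):
  seg 1: up by d2 = 5 → (0, 5)
  seg 2: up by d9 = 20 → (0, 25)
  seg 3: down by d1 = 4 → (0, 21)
  seg 4: down by d8 = 13/8 → (0, 155/8)
  seg 5: right by d5 = 13/4 → (13/4, 155/8)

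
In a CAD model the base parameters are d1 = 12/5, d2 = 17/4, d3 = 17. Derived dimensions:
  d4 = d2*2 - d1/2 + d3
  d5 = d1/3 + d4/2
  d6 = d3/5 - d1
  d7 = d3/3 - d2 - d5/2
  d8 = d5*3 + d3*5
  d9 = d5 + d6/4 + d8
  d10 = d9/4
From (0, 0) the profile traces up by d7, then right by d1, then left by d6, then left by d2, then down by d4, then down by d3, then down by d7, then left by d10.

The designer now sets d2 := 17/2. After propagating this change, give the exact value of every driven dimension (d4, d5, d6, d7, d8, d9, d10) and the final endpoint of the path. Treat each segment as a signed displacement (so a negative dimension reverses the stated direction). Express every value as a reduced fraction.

Apply edit: d2 := 17/2
  d4 = d2*2 - d1/2 + d3 = 164/5
  d5 = d1/3 + d4/2 = 86/5
  d6 = d3/5 - d1 = 1
  d7 = d3/3 - d2 - d5/2 = -343/30
  d8 = d5*3 + d3*5 = 683/5
  d9 = d5 + d6/4 + d8 = 3081/20
  d10 = d9/4 = 3081/80
Walk from origin (0, 0):
  seg 1: up by d7 = -343/30 → (0, -343/30)
  seg 2: right by d1 = 12/5 → (12/5, -343/30)
  seg 3: left by d6 = 1 → (7/5, -343/30)
  seg 4: left by d2 = 17/2 → (-71/10, -343/30)
  seg 5: down by d4 = 164/5 → (-71/10, -1327/30)
  seg 6: down by d3 = 17 → (-71/10, -1837/30)
  seg 7: down by d7 = -343/30 → (-71/10, -249/5)
  seg 8: left by d10 = 3081/80 → (-3649/80, -249/5)

d4 = 164/5
d5 = 86/5
d6 = 1
d7 = -343/30
d8 = 683/5
d9 = 3081/20
d10 = 3081/80
endpoint = (-3649/80, -249/5)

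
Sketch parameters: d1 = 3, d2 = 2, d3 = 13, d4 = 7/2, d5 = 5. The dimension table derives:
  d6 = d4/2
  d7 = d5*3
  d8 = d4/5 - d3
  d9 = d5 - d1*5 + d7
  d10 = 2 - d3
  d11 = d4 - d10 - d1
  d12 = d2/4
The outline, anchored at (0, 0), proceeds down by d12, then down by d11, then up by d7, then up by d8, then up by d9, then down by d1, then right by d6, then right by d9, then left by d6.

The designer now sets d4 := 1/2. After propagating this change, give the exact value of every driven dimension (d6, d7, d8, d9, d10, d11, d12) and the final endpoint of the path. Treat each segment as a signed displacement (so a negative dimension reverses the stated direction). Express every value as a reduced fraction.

Apply edit: d4 := 1/2
  d6 = d4/2 = 1/4
  d7 = d5*3 = 15
  d8 = d4/5 - d3 = -129/10
  d9 = d5 - d1*5 + d7 = 5
  d10 = 2 - d3 = -11
  d11 = d4 - d10 - d1 = 17/2
  d12 = d2/4 = 1/2
Walk from origin (0, 0):
  seg 1: down by d12 = 1/2 → (0, -1/2)
  seg 2: down by d11 = 17/2 → (0, -9)
  seg 3: up by d7 = 15 → (0, 6)
  seg 4: up by d8 = -129/10 → (0, -69/10)
  seg 5: up by d9 = 5 → (0, -19/10)
  seg 6: down by d1 = 3 → (0, -49/10)
  seg 7: right by d6 = 1/4 → (1/4, -49/10)
  seg 8: right by d9 = 5 → (21/4, -49/10)
  seg 9: left by d6 = 1/4 → (5, -49/10)

d6 = 1/4
d7 = 15
d8 = -129/10
d9 = 5
d10 = -11
d11 = 17/2
d12 = 1/2
endpoint = (5, -49/10)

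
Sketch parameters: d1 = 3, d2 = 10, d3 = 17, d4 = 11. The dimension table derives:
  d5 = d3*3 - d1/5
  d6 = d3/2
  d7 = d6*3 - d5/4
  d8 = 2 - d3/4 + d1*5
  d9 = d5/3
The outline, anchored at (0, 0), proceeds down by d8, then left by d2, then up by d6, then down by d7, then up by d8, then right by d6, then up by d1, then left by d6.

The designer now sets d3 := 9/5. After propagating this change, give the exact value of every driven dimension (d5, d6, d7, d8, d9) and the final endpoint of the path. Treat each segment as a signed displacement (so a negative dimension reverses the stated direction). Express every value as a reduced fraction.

Apply edit: d3 := 9/5
  d5 = d3*3 - d1/5 = 24/5
  d6 = d3/2 = 9/10
  d7 = d6*3 - d5/4 = 3/2
  d8 = 2 - d3/4 + d1*5 = 331/20
  d9 = d5/3 = 8/5
Walk from origin (0, 0):
  seg 1: down by d8 = 331/20 → (0, -331/20)
  seg 2: left by d2 = 10 → (-10, -331/20)
  seg 3: up by d6 = 9/10 → (-10, -313/20)
  seg 4: down by d7 = 3/2 → (-10, -343/20)
  seg 5: up by d8 = 331/20 → (-10, -3/5)
  seg 6: right by d6 = 9/10 → (-91/10, -3/5)
  seg 7: up by d1 = 3 → (-91/10, 12/5)
  seg 8: left by d6 = 9/10 → (-10, 12/5)

d5 = 24/5
d6 = 9/10
d7 = 3/2
d8 = 331/20
d9 = 8/5
endpoint = (-10, 12/5)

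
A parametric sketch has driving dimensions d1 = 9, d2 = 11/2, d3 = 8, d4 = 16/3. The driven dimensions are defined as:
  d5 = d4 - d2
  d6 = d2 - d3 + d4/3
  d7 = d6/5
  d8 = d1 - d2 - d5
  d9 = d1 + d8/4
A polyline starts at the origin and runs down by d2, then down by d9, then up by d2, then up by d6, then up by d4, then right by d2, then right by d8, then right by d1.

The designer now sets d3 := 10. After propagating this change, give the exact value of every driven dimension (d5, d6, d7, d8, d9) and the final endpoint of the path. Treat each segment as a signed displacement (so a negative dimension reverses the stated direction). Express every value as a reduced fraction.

d5 = -1/6
d6 = -49/18
d7 = -49/90
d8 = 11/3
d9 = 119/12
endpoint = (109/6, -263/36)

Apply edit: d3 := 10
  d5 = d4 - d2 = -1/6
  d6 = d2 - d3 + d4/3 = -49/18
  d7 = d6/5 = -49/90
  d8 = d1 - d2 - d5 = 11/3
  d9 = d1 + d8/4 = 119/12
Walk from origin (0, 0):
  seg 1: down by d2 = 11/2 → (0, -11/2)
  seg 2: down by d9 = 119/12 → (0, -185/12)
  seg 3: up by d2 = 11/2 → (0, -119/12)
  seg 4: up by d6 = -49/18 → (0, -455/36)
  seg 5: up by d4 = 16/3 → (0, -263/36)
  seg 6: right by d2 = 11/2 → (11/2, -263/36)
  seg 7: right by d8 = 11/3 → (55/6, -263/36)
  seg 8: right by d1 = 9 → (109/6, -263/36)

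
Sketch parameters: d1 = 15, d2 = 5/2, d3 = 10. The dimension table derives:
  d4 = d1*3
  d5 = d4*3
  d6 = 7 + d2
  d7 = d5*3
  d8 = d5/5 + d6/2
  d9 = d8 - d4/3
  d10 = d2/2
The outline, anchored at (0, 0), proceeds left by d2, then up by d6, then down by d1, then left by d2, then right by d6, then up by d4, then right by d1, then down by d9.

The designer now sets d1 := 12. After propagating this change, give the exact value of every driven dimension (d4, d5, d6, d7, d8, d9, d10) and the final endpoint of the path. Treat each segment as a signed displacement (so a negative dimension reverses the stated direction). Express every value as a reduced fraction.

d4 = 36
d5 = 108
d6 = 19/2
d7 = 324
d8 = 527/20
d9 = 287/20
d10 = 5/4
endpoint = (33/2, 383/20)

Apply edit: d1 := 12
  d4 = d1*3 = 36
  d5 = d4*3 = 108
  d6 = 7 + d2 = 19/2
  d7 = d5*3 = 324
  d8 = d5/5 + d6/2 = 527/20
  d9 = d8 - d4/3 = 287/20
  d10 = d2/2 = 5/4
Walk from origin (0, 0):
  seg 1: left by d2 = 5/2 → (-5/2, 0)
  seg 2: up by d6 = 19/2 → (-5/2, 19/2)
  seg 3: down by d1 = 12 → (-5/2, -5/2)
  seg 4: left by d2 = 5/2 → (-5, -5/2)
  seg 5: right by d6 = 19/2 → (9/2, -5/2)
  seg 6: up by d4 = 36 → (9/2, 67/2)
  seg 7: right by d1 = 12 → (33/2, 67/2)
  seg 8: down by d9 = 287/20 → (33/2, 383/20)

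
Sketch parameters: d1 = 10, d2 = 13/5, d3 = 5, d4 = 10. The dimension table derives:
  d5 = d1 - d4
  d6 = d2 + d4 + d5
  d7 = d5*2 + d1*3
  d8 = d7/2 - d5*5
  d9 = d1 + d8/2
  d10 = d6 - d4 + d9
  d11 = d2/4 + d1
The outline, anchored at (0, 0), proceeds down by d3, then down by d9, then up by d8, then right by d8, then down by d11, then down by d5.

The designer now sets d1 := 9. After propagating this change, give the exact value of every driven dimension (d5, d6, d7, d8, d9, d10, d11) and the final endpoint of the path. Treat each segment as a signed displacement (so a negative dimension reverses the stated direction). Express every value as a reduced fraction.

d5 = -1
d6 = 58/5
d7 = 25
d8 = 35/2
d9 = 71/4
d10 = 387/20
d11 = 193/20
endpoint = (35/2, -139/10)

Apply edit: d1 := 9
  d5 = d1 - d4 = -1
  d6 = d2 + d4 + d5 = 58/5
  d7 = d5*2 + d1*3 = 25
  d8 = d7/2 - d5*5 = 35/2
  d9 = d1 + d8/2 = 71/4
  d10 = d6 - d4 + d9 = 387/20
  d11 = d2/4 + d1 = 193/20
Walk from origin (0, 0):
  seg 1: down by d3 = 5 → (0, -5)
  seg 2: down by d9 = 71/4 → (0, -91/4)
  seg 3: up by d8 = 35/2 → (0, -21/4)
  seg 4: right by d8 = 35/2 → (35/2, -21/4)
  seg 5: down by d11 = 193/20 → (35/2, -149/10)
  seg 6: down by d5 = -1 → (35/2, -139/10)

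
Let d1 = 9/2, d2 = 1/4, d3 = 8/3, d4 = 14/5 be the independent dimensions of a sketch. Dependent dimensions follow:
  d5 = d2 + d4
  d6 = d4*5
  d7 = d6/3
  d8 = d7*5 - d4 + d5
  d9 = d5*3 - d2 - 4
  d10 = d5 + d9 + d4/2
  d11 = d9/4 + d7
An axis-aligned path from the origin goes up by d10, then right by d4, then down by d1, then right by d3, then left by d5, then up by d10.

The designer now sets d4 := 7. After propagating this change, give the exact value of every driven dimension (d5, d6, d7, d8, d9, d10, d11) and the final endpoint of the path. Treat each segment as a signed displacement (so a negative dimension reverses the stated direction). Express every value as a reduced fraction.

Apply edit: d4 := 7
  d5 = d2 + d4 = 29/4
  d6 = d4*5 = 35
  d7 = d6/3 = 35/3
  d8 = d7*5 - d4 + d5 = 703/12
  d9 = d5*3 - d2 - 4 = 35/2
  d10 = d5 + d9 + d4/2 = 113/4
  d11 = d9/4 + d7 = 385/24
Walk from origin (0, 0):
  seg 1: up by d10 = 113/4 → (0, 113/4)
  seg 2: right by d4 = 7 → (7, 113/4)
  seg 3: down by d1 = 9/2 → (7, 95/4)
  seg 4: right by d3 = 8/3 → (29/3, 95/4)
  seg 5: left by d5 = 29/4 → (29/12, 95/4)
  seg 6: up by d10 = 113/4 → (29/12, 52)

d5 = 29/4
d6 = 35
d7 = 35/3
d8 = 703/12
d9 = 35/2
d10 = 113/4
d11 = 385/24
endpoint = (29/12, 52)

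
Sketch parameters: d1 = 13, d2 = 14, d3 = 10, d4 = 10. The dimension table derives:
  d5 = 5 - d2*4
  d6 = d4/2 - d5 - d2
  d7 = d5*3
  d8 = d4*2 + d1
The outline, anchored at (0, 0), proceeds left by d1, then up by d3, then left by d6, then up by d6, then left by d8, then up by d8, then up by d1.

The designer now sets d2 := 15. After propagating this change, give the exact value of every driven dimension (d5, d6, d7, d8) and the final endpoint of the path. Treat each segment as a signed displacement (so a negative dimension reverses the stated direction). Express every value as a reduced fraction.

d5 = -55
d6 = 45
d7 = -165
d8 = 33
endpoint = (-91, 101)

Apply edit: d2 := 15
  d5 = 5 - d2*4 = -55
  d6 = d4/2 - d5 - d2 = 45
  d7 = d5*3 = -165
  d8 = d4*2 + d1 = 33
Walk from origin (0, 0):
  seg 1: left by d1 = 13 → (-13, 0)
  seg 2: up by d3 = 10 → (-13, 10)
  seg 3: left by d6 = 45 → (-58, 10)
  seg 4: up by d6 = 45 → (-58, 55)
  seg 5: left by d8 = 33 → (-91, 55)
  seg 6: up by d8 = 33 → (-91, 88)
  seg 7: up by d1 = 13 → (-91, 101)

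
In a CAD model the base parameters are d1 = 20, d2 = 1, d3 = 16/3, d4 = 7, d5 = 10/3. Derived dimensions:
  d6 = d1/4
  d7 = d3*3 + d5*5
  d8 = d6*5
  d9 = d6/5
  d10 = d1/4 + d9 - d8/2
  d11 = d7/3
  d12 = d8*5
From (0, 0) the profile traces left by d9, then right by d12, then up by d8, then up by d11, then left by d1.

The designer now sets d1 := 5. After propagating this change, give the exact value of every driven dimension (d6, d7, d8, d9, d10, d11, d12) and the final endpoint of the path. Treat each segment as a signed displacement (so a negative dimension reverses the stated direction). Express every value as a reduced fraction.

Apply edit: d1 := 5
  d6 = d1/4 = 5/4
  d7 = d3*3 + d5*5 = 98/3
  d8 = d6*5 = 25/4
  d9 = d6/5 = 1/4
  d10 = d1/4 + d9 - d8/2 = -13/8
  d11 = d7/3 = 98/9
  d12 = d8*5 = 125/4
Walk from origin (0, 0):
  seg 1: left by d9 = 1/4 → (-1/4, 0)
  seg 2: right by d12 = 125/4 → (31, 0)
  seg 3: up by d8 = 25/4 → (31, 25/4)
  seg 4: up by d11 = 98/9 → (31, 617/36)
  seg 5: left by d1 = 5 → (26, 617/36)

d6 = 5/4
d7 = 98/3
d8 = 25/4
d9 = 1/4
d10 = -13/8
d11 = 98/9
d12 = 125/4
endpoint = (26, 617/36)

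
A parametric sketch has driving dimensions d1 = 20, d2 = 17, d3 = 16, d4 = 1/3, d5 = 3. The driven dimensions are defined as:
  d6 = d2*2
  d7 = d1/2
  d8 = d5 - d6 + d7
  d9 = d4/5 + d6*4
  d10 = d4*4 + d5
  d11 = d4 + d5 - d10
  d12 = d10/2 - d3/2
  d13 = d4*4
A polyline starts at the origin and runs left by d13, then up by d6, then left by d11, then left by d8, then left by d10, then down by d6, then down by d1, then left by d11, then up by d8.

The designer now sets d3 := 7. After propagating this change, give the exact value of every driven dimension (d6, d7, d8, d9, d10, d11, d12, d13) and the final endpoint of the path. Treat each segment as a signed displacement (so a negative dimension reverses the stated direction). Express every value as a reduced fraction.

Apply edit: d3 := 7
  d6 = d2*2 = 34
  d7 = d1/2 = 10
  d8 = d5 - d6 + d7 = -21
  d9 = d4/5 + d6*4 = 2041/15
  d10 = d4*4 + d5 = 13/3
  d11 = d4 + d5 - d10 = -1
  d12 = d10/2 - d3/2 = -4/3
  d13 = d4*4 = 4/3
Walk from origin (0, 0):
  seg 1: left by d13 = 4/3 → (-4/3, 0)
  seg 2: up by d6 = 34 → (-4/3, 34)
  seg 3: left by d11 = -1 → (-1/3, 34)
  seg 4: left by d8 = -21 → (62/3, 34)
  seg 5: left by d10 = 13/3 → (49/3, 34)
  seg 6: down by d6 = 34 → (49/3, 0)
  seg 7: down by d1 = 20 → (49/3, -20)
  seg 8: left by d11 = -1 → (52/3, -20)
  seg 9: up by d8 = -21 → (52/3, -41)

d6 = 34
d7 = 10
d8 = -21
d9 = 2041/15
d10 = 13/3
d11 = -1
d12 = -4/3
d13 = 4/3
endpoint = (52/3, -41)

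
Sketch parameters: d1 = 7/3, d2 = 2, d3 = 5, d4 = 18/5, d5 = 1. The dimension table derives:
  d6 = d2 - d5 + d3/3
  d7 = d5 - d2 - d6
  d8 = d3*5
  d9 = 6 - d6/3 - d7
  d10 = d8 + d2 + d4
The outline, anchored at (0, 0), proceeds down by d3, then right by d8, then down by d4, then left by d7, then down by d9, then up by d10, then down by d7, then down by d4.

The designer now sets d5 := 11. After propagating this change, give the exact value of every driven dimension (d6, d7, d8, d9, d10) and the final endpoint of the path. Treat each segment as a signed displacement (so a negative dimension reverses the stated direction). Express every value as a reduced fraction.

Apply edit: d5 := 11
  d6 = d2 - d5 + d3/3 = -22/3
  d7 = d5 - d2 - d6 = 49/3
  d8 = d3*5 = 25
  d9 = 6 - d6/3 - d7 = -71/9
  d10 = d8 + d2 + d4 = 153/5
Walk from origin (0, 0):
  seg 1: down by d3 = 5 → (0, -5)
  seg 2: right by d8 = 25 → (25, -5)
  seg 3: down by d4 = 18/5 → (25, -43/5)
  seg 4: left by d7 = 49/3 → (26/3, -43/5)
  seg 5: down by d9 = -71/9 → (26/3, -32/45)
  seg 6: up by d10 = 153/5 → (26/3, 269/9)
  seg 7: down by d7 = 49/3 → (26/3, 122/9)
  seg 8: down by d4 = 18/5 → (26/3, 448/45)

d6 = -22/3
d7 = 49/3
d8 = 25
d9 = -71/9
d10 = 153/5
endpoint = (26/3, 448/45)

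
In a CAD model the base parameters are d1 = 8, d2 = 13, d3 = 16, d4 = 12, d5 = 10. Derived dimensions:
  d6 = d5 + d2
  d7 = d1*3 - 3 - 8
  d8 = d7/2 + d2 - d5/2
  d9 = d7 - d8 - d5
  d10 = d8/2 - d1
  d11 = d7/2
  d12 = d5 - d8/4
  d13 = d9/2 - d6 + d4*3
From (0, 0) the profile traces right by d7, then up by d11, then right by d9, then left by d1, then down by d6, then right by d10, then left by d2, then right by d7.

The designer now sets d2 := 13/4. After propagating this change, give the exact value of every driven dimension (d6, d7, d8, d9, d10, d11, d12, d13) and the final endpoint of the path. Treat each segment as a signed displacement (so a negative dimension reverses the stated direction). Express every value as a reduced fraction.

Apply edit: d2 := 13/4
  d6 = d5 + d2 = 53/4
  d7 = d1*3 - 3 - 8 = 13
  d8 = d7/2 + d2 - d5/2 = 19/4
  d9 = d7 - d8 - d5 = -7/4
  d10 = d8/2 - d1 = -45/8
  d11 = d7/2 = 13/2
  d12 = d5 - d8/4 = 141/16
  d13 = d9/2 - d6 + d4*3 = 175/8
Walk from origin (0, 0):
  seg 1: right by d7 = 13 → (13, 0)
  seg 2: up by d11 = 13/2 → (13, 13/2)
  seg 3: right by d9 = -7/4 → (45/4, 13/2)
  seg 4: left by d1 = 8 → (13/4, 13/2)
  seg 5: down by d6 = 53/4 → (13/4, -27/4)
  seg 6: right by d10 = -45/8 → (-19/8, -27/4)
  seg 7: left by d2 = 13/4 → (-45/8, -27/4)
  seg 8: right by d7 = 13 → (59/8, -27/4)

d6 = 53/4
d7 = 13
d8 = 19/4
d9 = -7/4
d10 = -45/8
d11 = 13/2
d12 = 141/16
d13 = 175/8
endpoint = (59/8, -27/4)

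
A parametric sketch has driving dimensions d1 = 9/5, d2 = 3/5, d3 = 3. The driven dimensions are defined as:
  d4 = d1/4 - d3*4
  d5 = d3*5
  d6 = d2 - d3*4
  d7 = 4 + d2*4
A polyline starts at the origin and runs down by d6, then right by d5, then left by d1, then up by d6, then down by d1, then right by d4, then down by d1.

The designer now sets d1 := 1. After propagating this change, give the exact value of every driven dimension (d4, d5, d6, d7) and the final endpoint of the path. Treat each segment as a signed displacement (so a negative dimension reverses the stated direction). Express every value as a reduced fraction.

d4 = -47/4
d5 = 15
d6 = -57/5
d7 = 32/5
endpoint = (9/4, -2)

Apply edit: d1 := 1
  d4 = d1/4 - d3*4 = -47/4
  d5 = d3*5 = 15
  d6 = d2 - d3*4 = -57/5
  d7 = 4 + d2*4 = 32/5
Walk from origin (0, 0):
  seg 1: down by d6 = -57/5 → (0, 57/5)
  seg 2: right by d5 = 15 → (15, 57/5)
  seg 3: left by d1 = 1 → (14, 57/5)
  seg 4: up by d6 = -57/5 → (14, 0)
  seg 5: down by d1 = 1 → (14, -1)
  seg 6: right by d4 = -47/4 → (9/4, -1)
  seg 7: down by d1 = 1 → (9/4, -2)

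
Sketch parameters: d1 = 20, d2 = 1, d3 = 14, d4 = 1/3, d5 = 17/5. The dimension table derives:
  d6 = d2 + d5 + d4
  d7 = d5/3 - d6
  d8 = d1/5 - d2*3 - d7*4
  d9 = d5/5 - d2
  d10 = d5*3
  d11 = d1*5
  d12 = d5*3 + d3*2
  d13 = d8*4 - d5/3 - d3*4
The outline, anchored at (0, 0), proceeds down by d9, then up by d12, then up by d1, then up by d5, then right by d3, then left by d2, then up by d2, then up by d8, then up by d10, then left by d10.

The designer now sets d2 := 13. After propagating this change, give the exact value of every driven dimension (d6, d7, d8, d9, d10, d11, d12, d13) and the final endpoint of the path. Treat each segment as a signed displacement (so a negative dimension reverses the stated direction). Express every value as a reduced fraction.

d6 = 251/15
d7 = -78/5
d8 = 137/5
d9 = -308/25
d10 = 51/5
d11 = 100
d12 = 191/5
d13 = 787/15
endpoint = (-46/5, 3113/25)

Apply edit: d2 := 13
  d6 = d2 + d5 + d4 = 251/15
  d7 = d5/3 - d6 = -78/5
  d8 = d1/5 - d2*3 - d7*4 = 137/5
  d9 = d5/5 - d2 = -308/25
  d10 = d5*3 = 51/5
  d11 = d1*5 = 100
  d12 = d5*3 + d3*2 = 191/5
  d13 = d8*4 - d5/3 - d3*4 = 787/15
Walk from origin (0, 0):
  seg 1: down by d9 = -308/25 → (0, 308/25)
  seg 2: up by d12 = 191/5 → (0, 1263/25)
  seg 3: up by d1 = 20 → (0, 1763/25)
  seg 4: up by d5 = 17/5 → (0, 1848/25)
  seg 5: right by d3 = 14 → (14, 1848/25)
  seg 6: left by d2 = 13 → (1, 1848/25)
  seg 7: up by d2 = 13 → (1, 2173/25)
  seg 8: up by d8 = 137/5 → (1, 2858/25)
  seg 9: up by d10 = 51/5 → (1, 3113/25)
  seg 10: left by d10 = 51/5 → (-46/5, 3113/25)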